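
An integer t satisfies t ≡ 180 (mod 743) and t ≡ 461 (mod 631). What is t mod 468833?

743⁻¹ mod 631: 743×231 ≡ 1 (mod 631), so 743⁻¹ ≡ 231.
t = 180 + 743×((461 − 180)×231 mod 631) = 180 + 743×549 = 408087.

408087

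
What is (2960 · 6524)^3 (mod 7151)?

2960 · 6524 = 19311040 ≡ 3340 (mod 7151)
(3340)^3 ≡ 4882 (mod 7151)

4882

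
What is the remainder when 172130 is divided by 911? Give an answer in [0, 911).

862

172130 = 188×911 + 862, so 172130 ≡ 862 (mod 911).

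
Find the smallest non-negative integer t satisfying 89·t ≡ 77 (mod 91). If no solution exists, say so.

gcd(89, 91) = 1, so a unique solution mod 91 exists.
89⁻¹ ≡ 45 (mod 91).
t ≡ 45·77 ≡ 7 (mod 91).

7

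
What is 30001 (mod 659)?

346

30001 = 45*659 + 346, so 30001 ≡ 346 (mod 659).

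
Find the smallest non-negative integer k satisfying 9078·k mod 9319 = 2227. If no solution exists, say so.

gcd(9078, 9319) = 1, so a unique solution mod 9319 exists.
9078⁻¹ ≡ 116 (mod 9319).
k ≡ 116·2227 ≡ 6719 (mod 9319).

6719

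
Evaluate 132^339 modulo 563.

Compute successive squares:
132^1 ≡ 132 (mod 563)
132^2 ≡ 132^2 = 17424 ≡ 534 (mod 563)
132^4 ≡ 534^2 = 285156 ≡ 278 (mod 563)
132^8 ≡ 278^2 = 77284 ≡ 153 (mod 563)
132^16 ≡ 153^2 = 23409 ≡ 326 (mod 563)
132^32 ≡ 326^2 = 106276 ≡ 432 (mod 563)
132^64 ≡ 432^2 = 186624 ≡ 271 (mod 563)
132^128 ≡ 271^2 = 73441 ≡ 251 (mod 563)
132^256 ≡ 251^2 = 63001 ≡ 508 (mod 563)
132^339 = 132^256 · 132^64 · 132^16 · 132^2 · 132^1 ≡ 508 · 271 · 326 · 534 · 132 (mod 563).
Accumulate the product:
508 · 271 = 137668 ≡ 296
296 · 326 = 96496 ≡ 223
223 · 534 = 119082 ≡ 289
289 · 132 = 38148 ≡ 427

427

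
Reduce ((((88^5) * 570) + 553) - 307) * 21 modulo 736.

78

(88)^5 ≡ 448 (mod 736)
448 * 570 = 255360 ≡ 704 (mod 736)
704 + 553 = 1257 ≡ 521 (mod 736)
521 - 307 = 214
214 * 21 = 4494 ≡ 78 (mod 736)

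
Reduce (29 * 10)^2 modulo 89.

29 * 10 = 290 ≡ 23 (mod 89)
(23)^2 ≡ 84 (mod 89)

84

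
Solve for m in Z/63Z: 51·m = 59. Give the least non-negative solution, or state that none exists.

gcd(51, 63) = 3, and 3 does not divide 59.
So the congruence has no solution.

no solution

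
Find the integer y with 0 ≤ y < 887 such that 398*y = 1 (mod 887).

887 = 2*398 + 91
398 = 4*91 + 34
91 = 2*34 + 23
34 = 1*23 + 11
23 = 2*11 + 1
11 = 11*1 + 0
gcd(398, 887) = 1, so the inverse exists.
Back-substitute for 1:
1 = 1*23 − 2*11
  = −2*34 + 3*23
  = 3*91 − 8*34
  = −8*398 + 35*91
  = 35*887 − 78*398
So 398⁻¹ ≡ −78 ≡ 809 (mod 887).

809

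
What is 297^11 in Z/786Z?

Using repeated squaring:
11 in binary is 1011, i.e. 11 = 8 + 2 + 1.
297^1 ≡ 297 (mod 786)
297^2 ≡ 297^2 = 88209 ≡ 177 (mod 786)
297^4 ≡ 177^2 = 31329 ≡ 675 (mod 786)
297^8 ≡ 675^2 = 455625 ≡ 531 (mod 786)
297^11 = 297^8 · 297^2 · 297^1 ≡ 531 · 177 · 297 (mod 786).
Accumulate the product:
531 · 177 = 93987 ≡ 453
453 · 297 = 134541 ≡ 135

135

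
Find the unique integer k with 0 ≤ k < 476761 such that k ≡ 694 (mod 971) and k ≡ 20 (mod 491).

450267

971⁻¹ mod 491: 971·357 ≡ 1 (mod 491), so 971⁻¹ ≡ 357.
k = 694 + 971·((20 − 694)·357 mod 491) = 694 + 971·463 = 450267.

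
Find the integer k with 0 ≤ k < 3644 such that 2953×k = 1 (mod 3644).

3644 = 1·2953 + 691
2953 = 4·691 + 189
691 = 3·189 + 124
189 = 1·124 + 65
124 = 1·65 + 59
65 = 1·59 + 6
59 = 9·6 + 5
6 = 1·5 + 1
5 = 5·1 + 0
gcd(2953, 3644) = 1, so the inverse exists.
Back-substitute for 1:
1 = 1·6 − 1·5
  = −1·59 + 10·6
  = 10·65 − 11·59
  = −11·124 + 21·65
  = 21·189 − 32·124
  = −32·691 + 117·189
  = 117·2953 − 500·691
  = −500·3644 + 617·2953
So 2953⁻¹ ≡ 617 (mod 3644).

617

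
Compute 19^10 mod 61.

47

10 in binary is 1010, i.e. 10 = 8 + 2.
19^1 ≡ 19 (mod 61)
19^2 ≡ 19^2 = 361 ≡ 56 (mod 61)
19^4 ≡ 56^2 = 3136 ≡ 25 (mod 61)
19^8 ≡ 25^2 = 625 ≡ 15 (mod 61)
19^10 = 19^8 * 19^2 ≡ 15 * 56 (mod 61).
15 * 56 = 840 ≡ 47 (mod 61).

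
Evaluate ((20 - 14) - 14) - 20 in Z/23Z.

20 - 14 = 6
6 - 14 = -8 ≡ 15 (mod 23)
15 - 20 = -5 ≡ 18 (mod 23)

18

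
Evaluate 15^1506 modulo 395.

125

By square-and-multiply:
1506 in binary is 10111100010, i.e. 1506 = 1024 + 256 + 128 + 64 + 32 + 2.
15^1 ≡ 15 (mod 395)
15^2 ≡ 15^2 = 225 (mod 395)
15^4 ≡ 225^2 = 50625 ≡ 65 (mod 395)
15^8 ≡ 65^2 = 4225 ≡ 275 (mod 395)
15^16 ≡ 275^2 = 75625 ≡ 180 (mod 395)
15^32 ≡ 180^2 = 32400 ≡ 10 (mod 395)
15^64 ≡ 10^2 = 100 (mod 395)
15^128 ≡ 100^2 = 10000 ≡ 125 (mod 395)
15^256 ≡ 125^2 = 15625 ≡ 220 (mod 395)
15^512 ≡ 220^2 = 48400 ≡ 210 (mod 395)
15^1024 ≡ 210^2 = 44100 ≡ 255 (mod 395)
15^1506 = 15^1024 · 15^256 · 15^128 · 15^64 · 15^32 · 15^2 ≡ 255 · 220 · 125 · 100 · 10 · 225 (mod 395).
Accumulate the product:
255 · 220 = 56100 ≡ 10
10 · 125 = 1250 ≡ 65
65 · 100 = 6500 ≡ 180
180 · 10 = 1800 ≡ 220
220 · 225 = 49500 ≡ 125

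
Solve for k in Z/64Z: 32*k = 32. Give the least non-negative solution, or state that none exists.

1

gcd(32, 64) = 32, and 32 | 32, so solutions exist.
Divide through by 32: 1*k = 1 (mod 2).
1⁻¹ ≡ 1 (mod 2).
k ≡ 1*1 ≡ 1 (mod 2).
The smallest non-negative solution is k = 1.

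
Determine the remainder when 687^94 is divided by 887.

649

Compute successive squares:
94 in binary is 1011110, i.e. 94 = 64 + 16 + 8 + 4 + 2.
687^1 ≡ 687 (mod 887)
687^2 ≡ 687^2 = 471969 ≡ 85 (mod 887)
687^4 ≡ 85^2 = 7225 ≡ 129 (mod 887)
687^8 ≡ 129^2 = 16641 ≡ 675 (mod 887)
687^16 ≡ 675^2 = 455625 ≡ 594 (mod 887)
687^32 ≡ 594^2 = 352836 ≡ 697 (mod 887)
687^64 ≡ 697^2 = 485809 ≡ 620 (mod 887)
687^94 = 687^64 × 687^16 × 687^8 × 687^4 × 687^2 ≡ 620 × 594 × 675 × 129 × 85 (mod 887).
Accumulate the product:
620 × 594 = 368280 ≡ 175
175 × 675 = 118125 ≡ 154
154 × 129 = 19866 ≡ 352
352 × 85 = 29920 ≡ 649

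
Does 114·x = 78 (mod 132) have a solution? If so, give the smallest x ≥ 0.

3

gcd(114, 132) = 6, and 6 | 78, so solutions exist.
Divide through by 6: 19·x ≡ 13 (mod 22).
19⁻¹ ≡ 7 (mod 22).
x ≡ 7·13 ≡ 3 (mod 22).
The smallest non-negative solution is x = 3.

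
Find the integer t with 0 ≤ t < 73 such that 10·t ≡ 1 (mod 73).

73 = 7·10 + 3
10 = 3·3 + 1
3 = 3·1 + 0
gcd(10, 73) = 1, so the inverse exists.
Bézout: 1 = −3·73 + 22·10.
So 10⁻¹ ≡ 22 (mod 73).

22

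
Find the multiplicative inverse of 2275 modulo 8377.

3082

8377 = 3*2275 + 1552
2275 = 1*1552 + 723
1552 = 2*723 + 106
723 = 6*106 + 87
106 = 1*87 + 19
87 = 4*19 + 11
19 = 1*11 + 8
11 = 1*8 + 3
8 = 2*3 + 2
3 = 1*2 + 1
2 = 2*1 + 0
gcd(2275, 8377) = 1, so the inverse exists.
Back-substitute for 1:
1 = 1*3 − 1*2
  = −1*8 + 3*3
  = 3*11 − 4*8
  = −4*19 + 7*11
  = 7*87 − 32*19
  = −32*106 + 39*87
  = 39*723 − 266*106
  = −266*1552 + 571*723
  = 571*2275 − 837*1552
  = −837*8377 + 3082*2275
So 2275⁻¹ ≡ 3082 (mod 8377).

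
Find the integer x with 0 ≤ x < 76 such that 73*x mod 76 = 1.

76 = 1·73 + 3
73 = 24·3 + 1
3 = 3·1 + 0
gcd(73, 76) = 1, so the inverse exists.
Back-substitute for 1:
1 = 1·73 − 24·3
  = −24·76 + 25·73
So 73⁻¹ ≡ 25 (mod 76).

25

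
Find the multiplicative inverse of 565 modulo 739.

739 = 1×565 + 174
565 = 3×174 + 43
174 = 4×43 + 2
43 = 21×2 + 1
2 = 2×1 + 0
gcd(565, 739) = 1, so the inverse exists.
Bézout: 1 = −276×739 + 361×565.
So 565⁻¹ ≡ 361 (mod 739).

361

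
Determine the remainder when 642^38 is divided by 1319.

800

By square-and-multiply:
38 in binary is 100110, i.e. 38 = 32 + 4 + 2.
642^1 ≡ 642 (mod 1319)
642^2 ≡ 642^2 = 412164 ≡ 636 (mod 1319)
642^4 ≡ 636^2 = 404496 ≡ 882 (mod 1319)
642^8 ≡ 882^2 = 777924 ≡ 1033 (mod 1319)
642^16 ≡ 1033^2 = 1067089 ≡ 18 (mod 1319)
642^32 ≡ 18^2 = 324 (mod 1319)
642^38 = 642^32 × 642^4 × 642^2 ≡ 324 × 882 × 636 (mod 1319).
Accumulate the product:
324 × 882 = 285768 ≡ 864
864 × 636 = 549504 ≡ 800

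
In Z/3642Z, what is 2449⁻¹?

925

Run the extended Euclidean algorithm:
3642 = 1×2449 + 1193
2449 = 2×1193 + 63
1193 = 18×63 + 59
63 = 1×59 + 4
59 = 14×4 + 3
4 = 1×3 + 1
3 = 3×1 + 0
gcd(2449, 3642) = 1, so the inverse exists.
Back-substitute for 1:
1 = 1×4 − 1×3
  = −1×59 + 15×4
  = 15×63 − 16×59
  = −16×1193 + 303×63
  = 303×2449 − 622×1193
  = −622×3642 + 925×2449
So 2449⁻¹ ≡ 925 (mod 3642).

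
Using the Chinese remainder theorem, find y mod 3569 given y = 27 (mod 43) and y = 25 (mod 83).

2349

43⁻¹ mod 83: 43×56 ≡ 1 (mod 83), so 43⁻¹ ≡ 56.
y = 27 + 43×((25 − 27)×56 mod 83) = 27 + 43×54 = 2349.
Check: 2349 mod 43 = 27, 2349 mod 83 = 25. ✓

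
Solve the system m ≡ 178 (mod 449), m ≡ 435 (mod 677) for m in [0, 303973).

449⁻¹ mod 677: 449×193 ≡ 1 (mod 677), so 449⁻¹ ≡ 193.
m = 178 + 449×((435 − 178)×193 mod 677) = 178 + 449×180 = 80998.
Check: 80998 mod 449 = 178, 80998 mod 677 = 435. ✓

80998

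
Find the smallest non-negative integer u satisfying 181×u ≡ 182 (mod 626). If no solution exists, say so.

gcd(181, 626) = 1, so a unique solution mod 626 exists.
181⁻¹ ≡ 543 (mod 626).
u ≡ 543×182 ≡ 544 (mod 626).

544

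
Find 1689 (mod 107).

84

1689 = 15×107 + 84, so 1689 ≡ 84 (mod 107).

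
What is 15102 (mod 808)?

15102 = 18·808 + 558, so 15102 ≡ 558 (mod 808).

558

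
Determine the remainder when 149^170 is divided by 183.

Compute successive squares:
170 in binary is 10101010, i.e. 170 = 128 + 32 + 8 + 2.
149^1 ≡ 149 (mod 183)
149^2 ≡ 149^2 = 22201 ≡ 58 (mod 183)
149^4 ≡ 58^2 = 3364 ≡ 70 (mod 183)
149^8 ≡ 70^2 = 4900 ≡ 142 (mod 183)
149^16 ≡ 142^2 = 20164 ≡ 34 (mod 183)
149^32 ≡ 34^2 = 1156 ≡ 58 (mod 183)
149^64 ≡ 58^2 = 3364 ≡ 70 (mod 183)
149^128 ≡ 70^2 = 4900 ≡ 142 (mod 183)
149^170 = 149^128 · 149^32 · 149^8 · 149^2 ≡ 142 · 58 · 142 · 58 (mod 183).
Accumulate the product:
142 · 58 = 8236 ≡ 1
1 · 142 = 142
142 · 58 = 8236 ≡ 1

1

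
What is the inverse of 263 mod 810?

77

810 = 3*263 + 21
263 = 12*21 + 11
21 = 1*11 + 10
11 = 1*10 + 1
10 = 10*1 + 0
gcd(263, 810) = 1, so the inverse exists.
Back-substitute for 1:
1 = 1*11 − 1*10
  = −1*21 + 2*11
  = 2*263 − 25*21
  = −25*810 + 77*263
So 263⁻¹ ≡ 77 (mod 810).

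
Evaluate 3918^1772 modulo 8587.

6065

Compute successive squares:
3918^1 ≡ 3918 (mod 8587)
3918^2 ≡ 3918^2 = 15350724 ≡ 5755 (mod 8587)
3918^4 ≡ 5755^2 = 33120025 ≡ 8553 (mod 8587)
3918^8 ≡ 8553^2 = 73153809 ≡ 1156 (mod 8587)
3918^16 ≡ 1156^2 = 1336336 ≡ 5351 (mod 8587)
3918^32 ≡ 5351^2 = 28633201 ≡ 4143 (mod 8587)
3918^64 ≡ 4143^2 = 17164449 ≡ 7623 (mod 8587)
3918^128 ≡ 7623^2 = 58110129 ≡ 1900 (mod 8587)
3918^256 ≡ 1900^2 = 3610000 ≡ 3460 (mod 8587)
3918^512 ≡ 3460^2 = 11971600 ≡ 1322 (mod 8587)
3918^1024 ≡ 1322^2 = 1747684 ≡ 4523 (mod 8587)
3918^1772 = 3918^1024 · 3918^512 · 3918^128 · 3918^64 · 3918^32 · 3918^8 · 3918^4 ≡ 4523 · 1322 · 1900 · 7623 · 4143 · 1156 · 8553 (mod 8587).
Accumulate the product:
4523 · 1322 = 5979406 ≡ 2854
2854 · 1900 = 5422600 ≡ 4203
4203 · 7623 = 32039469 ≡ 1372
1372 · 4143 = 5684196 ≡ 8189
8189 · 1156 = 9466484 ≡ 3610
3610 · 8553 = 30876330 ≡ 6065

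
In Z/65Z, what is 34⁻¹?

44

Apply the Euclidean algorithm and back-substitute:
65 = 1*34 + 31
34 = 1*31 + 3
31 = 10*3 + 1
3 = 3*1 + 0
gcd(34, 65) = 1, so the inverse exists.
Back-substitute for 1:
1 = 1*31 − 10*3
  = −10*34 + 11*31
  = 11*65 − 21*34
So 34⁻¹ ≡ −21 ≡ 44 (mod 65).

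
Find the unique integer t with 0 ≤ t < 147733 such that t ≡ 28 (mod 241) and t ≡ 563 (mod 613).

241⁻¹ mod 613: 241·496 ≡ 1 (mod 613), so 241⁻¹ ≡ 496.
t = 28 + 241·((563 − 28)·496 mod 613) = 28 + 241·544 = 131132.

131132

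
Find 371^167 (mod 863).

Compute successive squares:
371^1 ≡ 371 (mod 863)
371^2 ≡ 371^2 = 137641 ≡ 424 (mod 863)
371^4 ≡ 424^2 = 179776 ≡ 272 (mod 863)
371^8 ≡ 272^2 = 73984 ≡ 629 (mod 863)
371^16 ≡ 629^2 = 395641 ≡ 387 (mod 863)
371^32 ≡ 387^2 = 149769 ≡ 470 (mod 863)
371^64 ≡ 470^2 = 220900 ≡ 835 (mod 863)
371^128 ≡ 835^2 = 697225 ≡ 784 (mod 863)
371^167 = 371^128 · 371^32 · 371^4 · 371^2 · 371^1 ≡ 784 · 470 · 272 · 424 · 371 (mod 863).
Accumulate the product:
784 · 470 = 368480 ≡ 842
842 · 272 = 229024 ≡ 329
329 · 424 = 139496 ≡ 553
553 · 371 = 205163 ≡ 632

632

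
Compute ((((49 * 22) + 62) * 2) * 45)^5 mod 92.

56

49 * 22 = 1078 ≡ 66 (mod 92)
66 + 62 = 128 ≡ 36 (mod 92)
36 * 2 = 72
72 * 45 = 3240 ≡ 20 (mod 92)
(20)^5 ≡ 56 (mod 92)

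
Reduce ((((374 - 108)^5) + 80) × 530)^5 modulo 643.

439

374 - 108 = 266
(266)^5 ≡ 419 (mod 643)
419 + 80 = 499
499 × 530 = 264470 ≡ 197 (mod 643)
(197)^5 ≡ 439 (mod 643)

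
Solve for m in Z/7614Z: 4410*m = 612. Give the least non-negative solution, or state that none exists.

323

gcd(4410, 7614) = 18, and 18 | 612, so solutions exist.
Divide through by 18: 245*m ≡ 34 mod 423.
245⁻¹ ≡ 221 (mod 423).
m ≡ 221*34 ≡ 323 (mod 423).
The smallest non-negative solution is m = 323.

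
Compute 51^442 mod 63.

Using repeated squaring:
51^1 ≡ 51 (mod 63)
51^2 ≡ 51^2 = 2601 ≡ 18 (mod 63)
51^4 ≡ 18^2 = 324 ≡ 9 (mod 63)
51^8 ≡ 9^2 = 81 ≡ 18 (mod 63)
51^16 ≡ 18^2 = 324 ≡ 9 (mod 63)
51^32 ≡ 9^2 = 81 ≡ 18 (mod 63)
51^64 ≡ 18^2 = 324 ≡ 9 (mod 63)
51^128 ≡ 9^2 = 81 ≡ 18 (mod 63)
51^256 ≡ 18^2 = 324 ≡ 9 (mod 63)
51^442 = 51^256 * 51^128 * 51^32 * 51^16 * 51^8 * 51^2 ≡ 9 * 18 * 18 * 9 * 18 * 18 (mod 63).
Accumulate the product:
9 * 18 = 162 ≡ 36
36 * 18 = 648 ≡ 18
18 * 9 = 162 ≡ 36
36 * 18 = 648 ≡ 18
18 * 18 = 324 ≡ 9

9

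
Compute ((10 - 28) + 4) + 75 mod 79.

61

10 - 28 = -18 ≡ 61 (mod 79)
61 + 4 = 65
65 + 75 = 140 ≡ 61 (mod 79)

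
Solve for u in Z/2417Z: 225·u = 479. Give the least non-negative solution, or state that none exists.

1216

gcd(225, 2417) = 1, so a unique solution mod 2417 exists.
225⁻¹ ≡ 1042 (mod 2417).
u ≡ 1042·479 ≡ 1216 (mod 2417).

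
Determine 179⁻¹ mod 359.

357

Run the extended Euclidean algorithm:
359 = 2*179 + 1
179 = 179*1 + 0
gcd(179, 359) = 1, so the inverse exists.
Back-substitute for 1:
1 = 1*359 − 2*179
So 179⁻¹ ≡ −2 ≡ 357 (mod 359).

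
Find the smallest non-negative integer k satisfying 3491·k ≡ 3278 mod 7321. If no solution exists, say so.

3436

gcd(3491, 7321) = 1, so a unique solution mod 7321 exists.
3491⁻¹ ≡ 1015 (mod 7321).
k ≡ 1015·3278 ≡ 3436 (mod 7321).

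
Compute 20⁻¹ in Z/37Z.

37 = 1·20 + 17
20 = 1·17 + 3
17 = 5·3 + 2
3 = 1·2 + 1
2 = 2·1 + 0
gcd(20, 37) = 1, so the inverse exists.
Bézout: 1 = −7·37 + 13·20.
So 20⁻¹ ≡ 13 (mod 37).

13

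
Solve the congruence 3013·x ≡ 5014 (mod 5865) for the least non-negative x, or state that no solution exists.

gcd(3013, 5865) = 23, and 23 | 5014, so solutions exist.
Divide through by 23: 131·x = 218 (mod 255).
131⁻¹ ≡ 146 (mod 255).
x ≡ 146·218 ≡ 208 (mod 255).
The smallest non-negative solution is x = 208.

208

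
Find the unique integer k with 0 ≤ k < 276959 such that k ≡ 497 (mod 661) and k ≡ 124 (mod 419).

73868

661⁻¹ mod 419: 661·303 ≡ 1 (mod 419), so 661⁻¹ ≡ 303.
k = 497 + 661·((124 − 497)·303 mod 419) = 497 + 661·111 = 73868.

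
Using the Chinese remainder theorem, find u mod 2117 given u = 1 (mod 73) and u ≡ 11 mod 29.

73⁻¹ mod 29: 73*2 ≡ 1 (mod 29), so 73⁻¹ ≡ 2.
u = 1 + 73*((11 − 1)*2 mod 29) = 1 + 73*20 = 1461.

1461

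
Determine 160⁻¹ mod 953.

137

953 = 5·160 + 153
160 = 1·153 + 7
153 = 21·7 + 6
7 = 1·6 + 1
6 = 6·1 + 0
gcd(160, 953) = 1, so the inverse exists.
Back-substitute for 1:
1 = 1·7 − 1·6
  = −1·153 + 22·7
  = 22·160 − 23·153
  = −23·953 + 137·160
So 160⁻¹ ≡ 137 (mod 953).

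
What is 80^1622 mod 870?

Using repeated squaring:
1622 in binary is 11001010110, i.e. 1622 = 1024 + 512 + 64 + 16 + 4 + 2.
80^1 ≡ 80 (mod 870)
80^2 ≡ 80^2 = 6400 ≡ 310 (mod 870)
80^4 ≡ 310^2 = 96100 ≡ 400 (mod 870)
80^8 ≡ 400^2 = 160000 ≡ 790 (mod 870)
80^16 ≡ 790^2 = 624100 ≡ 310 (mod 870)
80^32 ≡ 310^2 = 96100 ≡ 400 (mod 870)
80^64 ≡ 400^2 = 160000 ≡ 790 (mod 870)
80^128 ≡ 790^2 = 624100 ≡ 310 (mod 870)
80^256 ≡ 310^2 = 96100 ≡ 400 (mod 870)
80^512 ≡ 400^2 = 160000 ≡ 790 (mod 870)
80^1024 ≡ 790^2 = 624100 ≡ 310 (mod 870)
80^1622 = 80^1024 × 80^512 × 80^64 × 80^16 × 80^4 × 80^2 ≡ 310 × 790 × 790 × 310 × 400 × 310 (mod 870).
Accumulate the product:
310 × 790 = 244900 ≡ 430
430 × 790 = 339700 ≡ 400
400 × 310 = 124000 ≡ 460
460 × 400 = 184000 ≡ 430
430 × 310 = 133300 ≡ 190

190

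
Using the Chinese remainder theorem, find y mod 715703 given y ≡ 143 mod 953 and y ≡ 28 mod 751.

953⁻¹ mod 751: 953*145 ≡ 1 (mod 751), so 953⁻¹ ≡ 145.
y = 143 + 953*((28 − 143)*145 mod 751) = 143 + 953*598 = 570037.

570037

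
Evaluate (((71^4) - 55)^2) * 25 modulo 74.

28

(71)^4 ≡ 7 (mod 74)
7 - 55 = -48 ≡ 26 (mod 74)
(26)^2 ≡ 10 (mod 74)
10 * 25 = 250 ≡ 28 (mod 74)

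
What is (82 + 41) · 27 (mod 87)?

82 + 41 = 123 ≡ 36 (mod 87)
36 · 27 = 972 ≡ 15 (mod 87)

15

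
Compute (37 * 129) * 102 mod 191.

178

37 * 129 = 4773 ≡ 189 (mod 191)
189 * 102 = 19278 ≡ 178 (mod 191)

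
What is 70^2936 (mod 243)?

148

70^1 ≡ 70 (mod 243)
70^2 ≡ 70^2 = 4900 ≡ 40 (mod 243)
70^4 ≡ 40^2 = 1600 ≡ 142 (mod 243)
70^8 ≡ 142^2 = 20164 ≡ 238 (mod 243)
70^16 ≡ 238^2 = 56644 ≡ 25 (mod 243)
70^32 ≡ 25^2 = 625 ≡ 139 (mod 243)
70^64 ≡ 139^2 = 19321 ≡ 124 (mod 243)
70^128 ≡ 124^2 = 15376 ≡ 67 (mod 243)
70^256 ≡ 67^2 = 4489 ≡ 115 (mod 243)
70^512 ≡ 115^2 = 13225 ≡ 103 (mod 243)
70^1024 ≡ 103^2 = 10609 ≡ 160 (mod 243)
70^2048 ≡ 160^2 = 25600 ≡ 85 (mod 243)
70^2936 = 70^2048 × 70^512 × 70^256 × 70^64 × 70^32 × 70^16 × 70^8 ≡ 85 × 103 × 115 × 124 × 139 × 25 × 238 (mod 243).
Accumulate the product:
85 × 103 = 8755 ≡ 7
7 × 115 = 805 ≡ 76
76 × 124 = 9424 ≡ 190
190 × 139 = 26410 ≡ 166
166 × 25 = 4150 ≡ 19
19 × 238 = 4522 ≡ 148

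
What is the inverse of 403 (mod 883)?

883 = 2*403 + 77
403 = 5*77 + 18
77 = 4*18 + 5
18 = 3*5 + 3
5 = 1*3 + 2
3 = 1*2 + 1
2 = 2*1 + 0
gcd(403, 883) = 1, so the inverse exists.
Back-substitute for 1:
1 = 1*3 − 1*2
  = −1*5 + 2*3
  = 2*18 − 7*5
  = −7*77 + 30*18
  = 30*403 − 157*77
  = −157*883 + 344*403
So 403⁻¹ ≡ 344 (mod 883).

344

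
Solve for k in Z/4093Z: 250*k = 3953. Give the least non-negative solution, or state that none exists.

gcd(250, 4093) = 1, so a unique solution mod 4093 exists.
250⁻¹ ≡ 704 (mod 4093).
k ≡ 704*3953 ≡ 3765 (mod 4093).

3765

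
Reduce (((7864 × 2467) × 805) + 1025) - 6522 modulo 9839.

7864 × 2467 = 19400488 ≡ 7819 (mod 9839)
7819 × 805 = 6294295 ≡ 7174 (mod 9839)
7174 + 1025 = 8199
8199 - 6522 = 1677

1677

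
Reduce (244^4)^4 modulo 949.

(244)^4 ≡ 367 (mod 949)
(367)^4 ≡ 16 (mod 949)

16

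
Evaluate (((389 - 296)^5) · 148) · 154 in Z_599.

389 - 296 = 93
(93)^5 ≡ 56 (mod 599)
56 · 148 = 8288 ≡ 501 (mod 599)
501 · 154 = 77154 ≡ 482 (mod 599)

482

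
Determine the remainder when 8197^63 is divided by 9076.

63 in binary is 111111, i.e. 63 = 32 + 16 + 8 + 4 + 2 + 1.
8197^1 ≡ 8197 (mod 9076)
8197^2 ≡ 8197^2 = 67190809 ≡ 1181 (mod 9076)
8197^4 ≡ 1181^2 = 1394761 ≡ 6133 (mod 9076)
8197^8 ≡ 6133^2 = 37613689 ≡ 2745 (mod 9076)
8197^16 ≡ 2745^2 = 7535025 ≡ 1945 (mod 9076)
8197^32 ≡ 1945^2 = 3783025 ≡ 7409 (mod 9076)
8197^63 = 8197^32 * 8197^16 * 8197^8 * 8197^4 * 8197^2 * 8197^1 ≡ 7409 * 1945 * 2745 * 6133 * 1181 * 8197 (mod 9076).
Accumulate the product:
7409 * 1945 = 14410505 ≡ 6893
6893 * 2745 = 18921285 ≡ 6901
6901 * 6133 = 42323833 ≡ 2445
2445 * 1181 = 2887545 ≡ 1377
1377 * 8197 = 11287269 ≡ 5801

5801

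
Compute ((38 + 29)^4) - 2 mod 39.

14

38 + 29 = 67 ≡ 28 (mod 39)
(28)^4 ≡ 16 (mod 39)
16 - 2 = 14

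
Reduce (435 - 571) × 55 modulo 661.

435 - 571 = -136 ≡ 525 (mod 661)
525 × 55 = 28875 ≡ 452 (mod 661)

452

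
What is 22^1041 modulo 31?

By square-and-multiply:
22^1 ≡ 22 (mod 31)
22^2 ≡ 22^2 = 484 ≡ 19 (mod 31)
22^4 ≡ 19^2 = 361 ≡ 20 (mod 31)
22^8 ≡ 20^2 = 400 ≡ 28 (mod 31)
22^16 ≡ 28^2 = 784 ≡ 9 (mod 31)
22^32 ≡ 9^2 = 81 ≡ 19 (mod 31)
22^64 ≡ 19^2 = 361 ≡ 20 (mod 31)
22^128 ≡ 20^2 = 400 ≡ 28 (mod 31)
22^256 ≡ 28^2 = 784 ≡ 9 (mod 31)
22^512 ≡ 9^2 = 81 ≡ 19 (mod 31)
22^1024 ≡ 19^2 = 361 ≡ 20 (mod 31)
22^1041 = 22^1024 * 22^16 * 22^1 ≡ 20 * 9 * 22 (mod 31).
Accumulate the product:
20 * 9 = 180 ≡ 25
25 * 22 = 550 ≡ 23

23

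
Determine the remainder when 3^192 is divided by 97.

1

By square-and-multiply:
3^1 ≡ 3 (mod 97)
3^2 ≡ 3^2 = 9 (mod 97)
3^4 ≡ 9^2 = 81 (mod 97)
3^8 ≡ 81^2 = 6561 ≡ 62 (mod 97)
3^16 ≡ 62^2 = 3844 ≡ 61 (mod 97)
3^32 ≡ 61^2 = 3721 ≡ 35 (mod 97)
3^64 ≡ 35^2 = 1225 ≡ 61 (mod 97)
3^128 ≡ 61^2 = 3721 ≡ 35 (mod 97)
3^192 = 3^128 * 3^64 ≡ 35 * 61 (mod 97).
35 * 61 = 2135 ≡ 1 (mod 97).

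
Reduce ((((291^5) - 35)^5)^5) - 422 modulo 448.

(291)^5 ≡ 275 (mod 448)
275 - 35 = 240
(240)^5 ≡ 256 (mod 448)
(256)^5 ≡ 128 (mod 448)
128 - 422 = -294 ≡ 154 (mod 448)

154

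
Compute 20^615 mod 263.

615 in binary is 1001100111, i.e. 615 = 512 + 64 + 32 + 4 + 2 + 1.
20^1 ≡ 20 (mod 263)
20^2 ≡ 20^2 = 400 ≡ 137 (mod 263)
20^4 ≡ 137^2 = 18769 ≡ 96 (mod 263)
20^8 ≡ 96^2 = 9216 ≡ 11 (mod 263)
20^16 ≡ 11^2 = 121 (mod 263)
20^32 ≡ 121^2 = 14641 ≡ 176 (mod 263)
20^64 ≡ 176^2 = 30976 ≡ 205 (mod 263)
20^128 ≡ 205^2 = 42025 ≡ 208 (mod 263)
20^256 ≡ 208^2 = 43264 ≡ 132 (mod 263)
20^512 ≡ 132^2 = 17424 ≡ 66 (mod 263)
20^615 = 20^512 * 20^64 * 20^32 * 20^4 * 20^2 * 20^1 ≡ 66 * 205 * 176 * 96 * 137 * 20 (mod 263).
Accumulate the product:
66 * 205 = 13530 ≡ 117
117 * 176 = 20592 ≡ 78
78 * 96 = 7488 ≡ 124
124 * 137 = 16988 ≡ 156
156 * 20 = 3120 ≡ 227

227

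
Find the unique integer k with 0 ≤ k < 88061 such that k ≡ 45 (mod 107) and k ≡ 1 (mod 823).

57611

107⁻¹ mod 823: 107·100 ≡ 1 (mod 823), so 107⁻¹ ≡ 100.
k = 45 + 107·((1 − 45)·100 mod 823) = 45 + 107·538 = 57611.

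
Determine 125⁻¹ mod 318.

Apply the Euclidean algorithm and back-substitute:
318 = 2*125 + 68
125 = 1*68 + 57
68 = 1*57 + 11
57 = 5*11 + 2
11 = 5*2 + 1
2 = 2*1 + 0
gcd(125, 318) = 1, so the inverse exists.
Bézout: 1 = 57*318 − 145*125.
So 125⁻¹ ≡ −145 ≡ 173 (mod 318).

173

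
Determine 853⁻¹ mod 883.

206

883 = 1*853 + 30
853 = 28*30 + 13
30 = 2*13 + 4
13 = 3*4 + 1
4 = 4*1 + 0
gcd(853, 883) = 1, so the inverse exists.
Back-substitute for 1:
1 = 1*13 − 3*4
  = −3*30 + 7*13
  = 7*853 − 199*30
  = −199*883 + 206*853
So 853⁻¹ ≡ 206 (mod 883).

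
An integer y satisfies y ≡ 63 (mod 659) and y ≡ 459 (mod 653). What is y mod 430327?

43557

659⁻¹ mod 653: 659·109 ≡ 1 (mod 653), so 659⁻¹ ≡ 109.
y = 63 + 659·((459 − 63)·109 mod 653) = 63 + 659·66 = 43557.
Check: 43557 mod 659 = 63, 43557 mod 653 = 459. ✓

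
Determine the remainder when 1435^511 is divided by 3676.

3219

By square-and-multiply:
511 in binary is 111111111, i.e. 511 = 256 + 128 + 64 + 32 + 16 + 8 + 4 + 2 + 1.
1435^1 ≡ 1435 (mod 3676)
1435^2 ≡ 1435^2 = 2059225 ≡ 665 (mod 3676)
1435^4 ≡ 665^2 = 442225 ≡ 1105 (mod 3676)
1435^8 ≡ 1105^2 = 1221025 ≡ 593 (mod 3676)
1435^16 ≡ 593^2 = 351649 ≡ 2429 (mod 3676)
1435^32 ≡ 2429^2 = 5900041 ≡ 61 (mod 3676)
1435^64 ≡ 61^2 = 3721 ≡ 45 (mod 3676)
1435^128 ≡ 45^2 = 2025 (mod 3676)
1435^256 ≡ 2025^2 = 4100625 ≡ 1885 (mod 3676)
1435^511 = 1435^256 · 1435^128 · 1435^64 · 1435^32 · 1435^16 · 1435^8 · 1435^4 · 1435^2 · 1435^1 ≡ 1885 · 2025 · 45 · 61 · 2429 · 593 · 1105 · 665 · 1435 (mod 3676).
Accumulate the product:
1885 · 2025 = 3817125 ≡ 1437
1437 · 45 = 64665 ≡ 2173
2173 · 61 = 132553 ≡ 217
217 · 2429 = 527093 ≡ 1425
1425 · 593 = 845025 ≡ 3221
3221 · 1105 = 3559205 ≡ 837
837 · 665 = 556605 ≡ 1529
1529 · 1435 = 2194115 ≡ 3219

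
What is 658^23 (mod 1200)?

112

By square-and-multiply:
23 in binary is 10111, i.e. 23 = 16 + 4 + 2 + 1.
658^1 ≡ 658 (mod 1200)
658^2 ≡ 658^2 = 432964 ≡ 964 (mod 1200)
658^4 ≡ 964^2 = 929296 ≡ 496 (mod 1200)
658^8 ≡ 496^2 = 246016 ≡ 16 (mod 1200)
658^16 ≡ 16^2 = 256 (mod 1200)
658^23 = 658^16 × 658^4 × 658^2 × 658^1 ≡ 256 × 496 × 964 × 658 (mod 1200).
Accumulate the product:
256 × 496 = 126976 ≡ 976
976 × 964 = 940864 ≡ 64
64 × 658 = 42112 ≡ 112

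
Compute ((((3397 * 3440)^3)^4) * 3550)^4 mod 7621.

81

3397 * 3440 = 11685680 ≡ 2687 (mod 7621)
(2687)^3 ≡ 998 (mod 7621)
(998)^4 ≡ 6047 (mod 7621)
6047 * 3550 = 21466850 ≡ 6114 (mod 7621)
(6114)^4 ≡ 81 (mod 7621)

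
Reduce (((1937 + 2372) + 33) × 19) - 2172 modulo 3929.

1746

1937 + 2372 = 4309 ≡ 380 (mod 3929)
380 + 33 = 413
413 × 19 = 7847 ≡ 3918 (mod 3929)
3918 - 2172 = 1746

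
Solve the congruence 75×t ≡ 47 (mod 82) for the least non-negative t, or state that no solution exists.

gcd(75, 82) = 1, so a unique solution mod 82 exists.
75⁻¹ ≡ 35 (mod 82).
t ≡ 35×47 ≡ 5 (mod 82).

5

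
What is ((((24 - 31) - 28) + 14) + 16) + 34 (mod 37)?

24 - 31 = -7 ≡ 30 (mod 37)
30 - 28 = 2
2 + 14 = 16
16 + 16 = 32
32 + 34 = 66 ≡ 29 (mod 37)

29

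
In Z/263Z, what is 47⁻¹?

28

Apply the Euclidean algorithm and back-substitute:
263 = 5*47 + 28
47 = 1*28 + 19
28 = 1*19 + 9
19 = 2*9 + 1
9 = 9*1 + 0
gcd(47, 263) = 1, so the inverse exists.
Bézout: 1 = −5*263 + 28*47.
So 47⁻¹ ≡ 28 (mod 263).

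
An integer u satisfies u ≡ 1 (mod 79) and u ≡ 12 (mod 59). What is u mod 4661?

79⁻¹ mod 59: 79*3 ≡ 1 (mod 59), so 79⁻¹ ≡ 3.
u = 1 + 79*((12 − 1)*3 mod 59) = 1 + 79*33 = 2608.

2608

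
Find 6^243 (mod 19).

1

243 in binary is 11110011, i.e. 243 = 128 + 64 + 32 + 16 + 2 + 1.
6^1 ≡ 6 (mod 19)
6^2 ≡ 6^2 = 36 ≡ 17 (mod 19)
6^4 ≡ 17^2 = 289 ≡ 4 (mod 19)
6^8 ≡ 4^2 = 16 (mod 19)
6^16 ≡ 16^2 = 256 ≡ 9 (mod 19)
6^32 ≡ 9^2 = 81 ≡ 5 (mod 19)
6^64 ≡ 5^2 = 25 ≡ 6 (mod 19)
6^128 ≡ 6^2 = 36 ≡ 17 (mod 19)
6^243 = 6^128 × 6^64 × 6^32 × 6^16 × 6^2 × 6^1 ≡ 17 × 6 × 5 × 9 × 17 × 6 (mod 19).
Accumulate the product:
17 × 6 = 102 ≡ 7
7 × 5 = 35 ≡ 16
16 × 9 = 144 ≡ 11
11 × 17 = 187 ≡ 16
16 × 6 = 96 ≡ 1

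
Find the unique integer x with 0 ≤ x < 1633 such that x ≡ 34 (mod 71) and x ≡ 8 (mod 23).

71⁻¹ mod 23: 71×12 ≡ 1 (mod 23), so 71⁻¹ ≡ 12.
x = 34 + 71×((8 − 34)×12 mod 23) = 34 + 71×10 = 744.

744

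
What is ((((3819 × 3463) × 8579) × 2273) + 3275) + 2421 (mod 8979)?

3819 × 3463 = 13225197 ≡ 8109 (mod 8979)
8109 × 8579 = 69567111 ≡ 6798 (mod 8979)
6798 × 2273 = 15451854 ≡ 7974 (mod 8979)
7974 + 3275 = 11249 ≡ 2270 (mod 8979)
2270 + 2421 = 4691

4691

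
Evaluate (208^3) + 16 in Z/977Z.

758

(208)^3 ≡ 742 (mod 977)
742 + 16 = 758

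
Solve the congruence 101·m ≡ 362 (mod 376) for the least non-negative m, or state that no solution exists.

gcd(101, 376) = 1, so a unique solution mod 376 exists.
101⁻¹ ≡ 309 (mod 376).
m ≡ 309·362 ≡ 186 (mod 376).

186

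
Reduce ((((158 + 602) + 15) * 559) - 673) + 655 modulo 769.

158 + 602 = 760
760 + 15 = 775 ≡ 6 (mod 769)
6 * 559 = 3354 ≡ 278 (mod 769)
278 - 673 = -395 ≡ 374 (mod 769)
374 + 655 = 1029 ≡ 260 (mod 769)

260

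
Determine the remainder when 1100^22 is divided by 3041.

1170

22 in binary is 10110, i.e. 22 = 16 + 4 + 2.
1100^1 ≡ 1100 (mod 3041)
1100^2 ≡ 1100^2 = 1210000 ≡ 2723 (mod 3041)
1100^4 ≡ 2723^2 = 7414729 ≡ 771 (mod 3041)
1100^8 ≡ 771^2 = 594441 ≡ 1446 (mod 3041)
1100^16 ≡ 1446^2 = 2090916 ≡ 1749 (mod 3041)
1100^22 = 1100^16 * 1100^4 * 1100^2 ≡ 1749 * 771 * 2723 (mod 3041).
Accumulate the product:
1749 * 771 = 1348479 ≡ 1316
1316 * 2723 = 3583468 ≡ 1170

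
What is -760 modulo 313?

179

-760 = -3·313 + 179, so -760 ≡ 179 (mod 313).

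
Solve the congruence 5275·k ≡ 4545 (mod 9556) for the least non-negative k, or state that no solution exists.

2999

gcd(5275, 9556) = 1, so a unique solution mod 9556 exists.
5275⁻¹ ≡ 4355 (mod 9556).
k ≡ 4355·4545 ≡ 2999 (mod 9556).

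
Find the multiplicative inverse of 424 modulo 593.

593 = 1·424 + 169
424 = 2·169 + 86
169 = 1·86 + 83
86 = 1·83 + 3
83 = 27·3 + 2
3 = 1·2 + 1
2 = 2·1 + 0
gcd(424, 593) = 1, so the inverse exists.
Bézout: 1 = −143·593 + 200·424.
So 424⁻¹ ≡ 200 (mod 593).

200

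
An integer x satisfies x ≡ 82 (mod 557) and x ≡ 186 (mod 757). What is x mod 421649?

557⁻¹ mod 757: 557*352 ≡ 1 (mod 757), so 557⁻¹ ≡ 352.
x = 82 + 557*((186 − 82)*352 mod 757) = 82 + 557*272 = 151586.

151586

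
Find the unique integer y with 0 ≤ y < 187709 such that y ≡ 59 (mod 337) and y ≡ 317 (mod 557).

165189

337⁻¹ mod 557: 337*438 ≡ 1 (mod 557), so 337⁻¹ ≡ 438.
y = 59 + 337*((317 − 59)*438 mod 557) = 59 + 337*490 = 165189.
Check: 165189 mod 337 = 59, 165189 mod 557 = 317. ✓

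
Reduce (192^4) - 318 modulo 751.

152

(192)^4 ≡ 470 (mod 751)
470 - 318 = 152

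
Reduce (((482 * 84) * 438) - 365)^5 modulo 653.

552

482 * 84 = 40488 ≡ 2 (mod 653)
2 * 438 = 876 ≡ 223 (mod 653)
223 - 365 = -142 ≡ 511 (mod 653)
(511)^5 ≡ 552 (mod 653)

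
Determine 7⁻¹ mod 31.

9

31 = 4*7 + 3
7 = 2*3 + 1
3 = 3*1 + 0
gcd(7, 31) = 1, so the inverse exists.
Bézout: 1 = −2*31 + 9*7.
So 7⁻¹ ≡ 9 (mod 31).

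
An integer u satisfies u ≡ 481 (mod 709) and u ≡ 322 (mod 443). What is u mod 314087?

65000

709⁻¹ mod 443: 709·5 ≡ 1 (mod 443), so 709⁻¹ ≡ 5.
u = 481 + 709·((322 − 481)·5 mod 443) = 481 + 709·91 = 65000.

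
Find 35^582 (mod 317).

94

Compute successive squares:
582 in binary is 1001000110, i.e. 582 = 512 + 64 + 4 + 2.
35^1 ≡ 35 (mod 317)
35^2 ≡ 35^2 = 1225 ≡ 274 (mod 317)
35^4 ≡ 274^2 = 75076 ≡ 264 (mod 317)
35^8 ≡ 264^2 = 69696 ≡ 273 (mod 317)
35^16 ≡ 273^2 = 74529 ≡ 34 (mod 317)
35^32 ≡ 34^2 = 1156 ≡ 205 (mod 317)
35^64 ≡ 205^2 = 42025 ≡ 181 (mod 317)
35^128 ≡ 181^2 = 32761 ≡ 110 (mod 317)
35^256 ≡ 110^2 = 12100 ≡ 54 (mod 317)
35^512 ≡ 54^2 = 2916 ≡ 63 (mod 317)
35^582 = 35^512 · 35^64 · 35^4 · 35^2 ≡ 63 · 181 · 264 · 274 (mod 317).
Accumulate the product:
63 · 181 = 11403 ≡ 308
308 · 264 = 81312 ≡ 160
160 · 274 = 43840 ≡ 94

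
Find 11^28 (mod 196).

11^1 ≡ 11 (mod 196)
11^2 ≡ 11^2 = 121 (mod 196)
11^4 ≡ 121^2 = 14641 ≡ 137 (mod 196)
11^8 ≡ 137^2 = 18769 ≡ 149 (mod 196)
11^16 ≡ 149^2 = 22201 ≡ 53 (mod 196)
11^28 = 11^16 · 11^8 · 11^4 ≡ 53 · 149 · 137 (mod 196).
Accumulate the product:
53 · 149 = 7897 ≡ 57
57 · 137 = 7809 ≡ 165

165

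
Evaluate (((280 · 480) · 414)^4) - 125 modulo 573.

337

280 · 480 = 134400 ≡ 318 (mod 573)
318 · 414 = 131652 ≡ 435 (mod 573)
(435)^4 ≡ 462 (mod 573)
462 - 125 = 337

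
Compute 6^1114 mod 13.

Compute successive squares:
1114 in binary is 10001011010, i.e. 1114 = 1024 + 64 + 16 + 8 + 2.
6^1 ≡ 6 (mod 13)
6^2 ≡ 6^2 = 36 ≡ 10 (mod 13)
6^4 ≡ 10^2 = 100 ≡ 9 (mod 13)
6^8 ≡ 9^2 = 81 ≡ 3 (mod 13)
6^16 ≡ 3^2 = 9 (mod 13)
6^32 ≡ 9^2 = 81 ≡ 3 (mod 13)
6^64 ≡ 3^2 = 9 (mod 13)
6^128 ≡ 9^2 = 81 ≡ 3 (mod 13)
6^256 ≡ 3^2 = 9 (mod 13)
6^512 ≡ 9^2 = 81 ≡ 3 (mod 13)
6^1024 ≡ 3^2 = 9 (mod 13)
6^1114 = 6^1024 * 6^64 * 6^16 * 6^8 * 6^2 ≡ 9 * 9 * 9 * 3 * 10 (mod 13).
Accumulate the product:
9 * 9 = 81 ≡ 3
3 * 9 = 27 ≡ 1
1 * 3 = 3
3 * 10 = 30 ≡ 4

4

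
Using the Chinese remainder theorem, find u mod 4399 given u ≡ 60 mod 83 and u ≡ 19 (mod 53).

973

83⁻¹ mod 53: 83*23 ≡ 1 (mod 53), so 83⁻¹ ≡ 23.
u = 60 + 83*((19 − 60)*23 mod 53) = 60 + 83*11 = 973.
Check: 973 mod 83 = 60, 973 mod 53 = 19. ✓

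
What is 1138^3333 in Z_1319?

879

3333 in binary is 110100000101, i.e. 3333 = 2048 + 1024 + 256 + 4 + 1.
1138^1 ≡ 1138 (mod 1319)
1138^2 ≡ 1138^2 = 1295044 ≡ 1105 (mod 1319)
1138^4 ≡ 1105^2 = 1221025 ≡ 950 (mod 1319)
1138^8 ≡ 950^2 = 902500 ≡ 304 (mod 1319)
1138^16 ≡ 304^2 = 92416 ≡ 86 (mod 1319)
1138^32 ≡ 86^2 = 7396 ≡ 801 (mod 1319)
1138^64 ≡ 801^2 = 641601 ≡ 567 (mod 1319)
1138^128 ≡ 567^2 = 321489 ≡ 972 (mod 1319)
1138^256 ≡ 972^2 = 944784 ≡ 380 (mod 1319)
1138^512 ≡ 380^2 = 144400 ≡ 629 (mod 1319)
1138^1024 ≡ 629^2 = 395641 ≡ 1260 (mod 1319)
1138^2048 ≡ 1260^2 = 1587600 ≡ 843 (mod 1319)
1138^3333 = 1138^2048 · 1138^1024 · 1138^256 · 1138^4 · 1138^1 ≡ 843 · 1260 · 380 · 950 · 1138 (mod 1319).
Accumulate the product:
843 · 1260 = 1062180 ≡ 385
385 · 380 = 146300 ≡ 1210
1210 · 950 = 1149500 ≡ 651
651 · 1138 = 740838 ≡ 879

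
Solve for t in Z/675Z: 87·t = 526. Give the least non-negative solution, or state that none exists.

no solution

gcd(87, 675) = 3, and 3 does not divide 526.
So the congruence has no solution.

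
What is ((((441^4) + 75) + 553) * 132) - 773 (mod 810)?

(441)^4 ≡ 81 (mod 810)
81 + 75 = 156
156 + 553 = 709
709 * 132 = 93588 ≡ 438 (mod 810)
438 - 773 = -335 ≡ 475 (mod 810)

475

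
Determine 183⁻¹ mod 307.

255

By the extended Euclidean algorithm:
307 = 1×183 + 124
183 = 1×124 + 59
124 = 2×59 + 6
59 = 9×6 + 5
6 = 1×5 + 1
5 = 5×1 + 0
gcd(183, 307) = 1, so the inverse exists.
Back-substitute for 1:
1 = 1×6 − 1×5
  = −1×59 + 10×6
  = 10×124 − 21×59
  = −21×183 + 31×124
  = 31×307 − 52×183
So 183⁻¹ ≡ −52 ≡ 255 (mod 307).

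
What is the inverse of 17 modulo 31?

Apply the Euclidean algorithm and back-substitute:
31 = 1*17 + 14
17 = 1*14 + 3
14 = 4*3 + 2
3 = 1*2 + 1
2 = 2*1 + 0
gcd(17, 31) = 1, so the inverse exists.
Back-substitute for 1:
1 = 1*3 − 1*2
  = −1*14 + 5*3
  = 5*17 − 6*14
  = −6*31 + 11*17
So 17⁻¹ ≡ 11 (mod 31).

11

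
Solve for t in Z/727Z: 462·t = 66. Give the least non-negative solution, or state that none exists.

gcd(462, 727) = 1, so a unique solution mod 727 exists.
462⁻¹ ≡ 310 (mod 727).
t ≡ 310·66 ≡ 104 (mod 727).

104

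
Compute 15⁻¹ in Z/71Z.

Apply the Euclidean algorithm and back-substitute:
71 = 4*15 + 11
15 = 1*11 + 4
11 = 2*4 + 3
4 = 1*3 + 1
3 = 3*1 + 0
gcd(15, 71) = 1, so the inverse exists.
Back-substitute for 1:
1 = 1*4 − 1*3
  = −1*11 + 3*4
  = 3*15 − 4*11
  = −4*71 + 19*15
So 15⁻¹ ≡ 19 (mod 71).

19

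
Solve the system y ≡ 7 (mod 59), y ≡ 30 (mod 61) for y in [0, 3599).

1128

59⁻¹ mod 61: 59×30 ≡ 1 (mod 61), so 59⁻¹ ≡ 30.
y = 7 + 59×((30 − 7)×30 mod 61) = 7 + 59×19 = 1128.
Check: 1128 mod 59 = 7, 1128 mod 61 = 30. ✓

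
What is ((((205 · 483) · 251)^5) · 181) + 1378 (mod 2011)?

205 · 483 = 99015 ≡ 476 (mod 2011)
476 · 251 = 119476 ≡ 827 (mod 2011)
(827)^5 ≡ 1688 (mod 2011)
1688 · 181 = 305528 ≡ 1867 (mod 2011)
1867 + 1378 = 3245 ≡ 1234 (mod 2011)

1234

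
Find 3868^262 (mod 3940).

3868^1 ≡ 3868 (mod 3940)
3868^2 ≡ 3868^2 = 14961424 ≡ 1244 (mod 3940)
3868^4 ≡ 1244^2 = 1547536 ≡ 3056 (mod 3940)
3868^8 ≡ 3056^2 = 9339136 ≡ 1336 (mod 3940)
3868^16 ≡ 1336^2 = 1784896 ≡ 76 (mod 3940)
3868^32 ≡ 76^2 = 5776 ≡ 1836 (mod 3940)
3868^64 ≡ 1836^2 = 3370896 ≡ 2196 (mod 3940)
3868^128 ≡ 2196^2 = 4822416 ≡ 3796 (mod 3940)
3868^256 ≡ 3796^2 = 14409616 ≡ 1036 (mod 3940)
3868^262 = 3868^256 * 3868^4 * 3868^2 ≡ 1036 * 3056 * 1244 (mod 3940).
Accumulate the product:
1036 * 3056 = 3166016 ≡ 2196
2196 * 1244 = 2731824 ≡ 1404

1404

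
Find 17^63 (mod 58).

17^1 ≡ 17 (mod 58)
17^2 ≡ 17^2 = 289 ≡ 57 (mod 58)
17^4 ≡ 57^2 = 3249 ≡ 1 (mod 58)
17^8 ≡ 1^2 = 1 (mod 58)
17^16 ≡ 1^2 = 1 (mod 58)
17^32 ≡ 1^2 = 1 (mod 58)
17^63 = 17^32 × 17^16 × 17^8 × 17^4 × 17^2 × 17^1 ≡ 1 × 1 × 1 × 1 × 57 × 17 (mod 58).
Accumulate the product:
1 × 1 = 1
1 × 1 = 1
1 × 1 = 1
1 × 57 = 57
57 × 17 = 969 ≡ 41

41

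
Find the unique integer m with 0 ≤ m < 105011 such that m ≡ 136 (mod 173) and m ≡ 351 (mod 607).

173⁻¹ mod 607: 173*200 ≡ 1 (mod 607), so 173⁻¹ ≡ 200.
m = 136 + 173*((351 − 136)*200 mod 607) = 136 + 173*510 = 88366.
Check: 88366 mod 173 = 136, 88366 mod 607 = 351. ✓

88366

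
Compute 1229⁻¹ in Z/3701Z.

2379

3701 = 3*1229 + 14
1229 = 87*14 + 11
14 = 1*11 + 3
11 = 3*3 + 2
3 = 1*2 + 1
2 = 2*1 + 0
gcd(1229, 3701) = 1, so the inverse exists.
Back-substitute for 1:
1 = 1*3 − 1*2
  = −1*11 + 4*3
  = 4*14 − 5*11
  = −5*1229 + 439*14
  = 439*3701 − 1322*1229
So 1229⁻¹ ≡ −1322 ≡ 2379 (mod 3701).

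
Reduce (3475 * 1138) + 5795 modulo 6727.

4869

3475 * 1138 = 3954550 ≡ 5801 (mod 6727)
5801 + 5795 = 11596 ≡ 4869 (mod 6727)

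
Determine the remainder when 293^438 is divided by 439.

1

By square-and-multiply:
438 in binary is 110110110, i.e. 438 = 256 + 128 + 32 + 16 + 4 + 2.
293^1 ≡ 293 (mod 439)
293^2 ≡ 293^2 = 85849 ≡ 244 (mod 439)
293^4 ≡ 244^2 = 59536 ≡ 271 (mod 439)
293^8 ≡ 271^2 = 73441 ≡ 128 (mod 439)
293^16 ≡ 128^2 = 16384 ≡ 141 (mod 439)
293^32 ≡ 141^2 = 19881 ≡ 126 (mod 439)
293^64 ≡ 126^2 = 15876 ≡ 72 (mod 439)
293^128 ≡ 72^2 = 5184 ≡ 355 (mod 439)
293^256 ≡ 355^2 = 126025 ≡ 32 (mod 439)
293^438 = 293^256 * 293^128 * 293^32 * 293^16 * 293^4 * 293^2 ≡ 32 * 355 * 126 * 141 * 271 * 244 (mod 439).
Accumulate the product:
32 * 355 = 11360 ≡ 385
385 * 126 = 48510 ≡ 220
220 * 141 = 31020 ≡ 290
290 * 271 = 78590 ≡ 9
9 * 244 = 2196 ≡ 1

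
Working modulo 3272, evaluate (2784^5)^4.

(2784)^5 ≡ 704 (mod 3272)
(704)^4 ≡ 1920 (mod 3272)

1920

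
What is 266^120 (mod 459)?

118

120 in binary is 1111000, i.e. 120 = 64 + 32 + 16 + 8.
266^1 ≡ 266 (mod 459)
266^2 ≡ 266^2 = 70756 ≡ 70 (mod 459)
266^4 ≡ 70^2 = 4900 ≡ 310 (mod 459)
266^8 ≡ 310^2 = 96100 ≡ 169 (mod 459)
266^16 ≡ 169^2 = 28561 ≡ 103 (mod 459)
266^32 ≡ 103^2 = 10609 ≡ 52 (mod 459)
266^64 ≡ 52^2 = 2704 ≡ 409 (mod 459)
266^120 = 266^64 * 266^32 * 266^16 * 266^8 ≡ 409 * 52 * 103 * 169 (mod 459).
Accumulate the product:
409 * 52 = 21268 ≡ 154
154 * 103 = 15862 ≡ 256
256 * 169 = 43264 ≡ 118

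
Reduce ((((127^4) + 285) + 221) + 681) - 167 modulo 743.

(127)^4 ≡ 280 (mod 743)
280 + 285 = 565
565 + 221 = 786 ≡ 43 (mod 743)
43 + 681 = 724
724 - 167 = 557

557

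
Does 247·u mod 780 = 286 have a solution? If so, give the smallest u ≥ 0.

gcd(247, 780) = 13, and 13 | 286, so solutions exist.
Divide through by 13: 19·u ≡ 22 mod 60.
19⁻¹ ≡ 19 (mod 60).
u ≡ 19·22 ≡ 58 (mod 60).
The smallest non-negative solution is u = 58.

58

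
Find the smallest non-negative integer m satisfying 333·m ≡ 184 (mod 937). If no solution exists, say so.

825

gcd(333, 937) = 1, so a unique solution mod 937 exists.
333⁻¹ ≡ 529 (mod 937).
m ≡ 529·184 ≡ 825 (mod 937).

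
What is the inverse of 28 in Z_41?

41 = 1·28 + 13
28 = 2·13 + 2
13 = 6·2 + 1
2 = 2·1 + 0
gcd(28, 41) = 1, so the inverse exists.
Bézout: 1 = 13·41 − 19·28.
So 28⁻¹ ≡ −19 ≡ 22 (mod 41).

22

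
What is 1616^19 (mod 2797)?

1391

19 in binary is 10011, i.e. 19 = 16 + 2 + 1.
1616^1 ≡ 1616 (mod 2797)
1616^2 ≡ 1616^2 = 2611456 ≡ 1855 (mod 2797)
1616^4 ≡ 1855^2 = 3441025 ≡ 715 (mod 2797)
1616^8 ≡ 715^2 = 511225 ≡ 2171 (mod 2797)
1616^16 ≡ 2171^2 = 4713241 ≡ 296 (mod 2797)
1616^19 = 1616^16 · 1616^2 · 1616^1 ≡ 296 · 1855 · 1616 (mod 2797).
Accumulate the product:
296 · 1855 = 549080 ≡ 868
868 · 1616 = 1402688 ≡ 1391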